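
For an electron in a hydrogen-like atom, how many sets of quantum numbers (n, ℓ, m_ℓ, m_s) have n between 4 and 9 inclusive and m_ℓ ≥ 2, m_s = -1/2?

83

For each n in the range, tally the orbitals obeying m_ℓ ≥ 2:
n=4 → 3; n=5 → 6; n=6 → 10; n=7 → 15; n=8 → 21; n=9 → 28.
Orbitals: 3 + 6 + 10 + 15 + 21 + 28 = 83. With m_s fixed to -1/2 there is one state per orbital, so 83 states.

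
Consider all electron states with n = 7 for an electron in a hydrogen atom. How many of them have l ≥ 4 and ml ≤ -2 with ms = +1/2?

For n = 7, l ranges over 0 … 6.
Orbitals with l ≥ 4 and ml ≤ -2, by l: l=4 → 3; l=5 → 4; l=6 → 5.
Orbitals: 3 + 4 + 5 = 12. With ms fixed to a single value there is one state per orbital, giving 12 states.

12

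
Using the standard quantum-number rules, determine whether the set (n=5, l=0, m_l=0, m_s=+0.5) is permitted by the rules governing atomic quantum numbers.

Yes

n = 5 is a positive integer. l = 0 satisfies 0 ≤ l ≤ n−1 = 4. m_l = 0 lies in the range −l … +l (here 0). m_s = +1/2 is one of ±1/2.
All four constraints are satisfied.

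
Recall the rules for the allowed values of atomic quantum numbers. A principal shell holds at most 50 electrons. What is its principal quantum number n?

n = 5

2n² = 50 ⇒ n² = 25 ⇒ n = 5.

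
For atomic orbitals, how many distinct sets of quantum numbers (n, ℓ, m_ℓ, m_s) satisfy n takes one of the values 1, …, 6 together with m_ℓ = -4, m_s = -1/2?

Work shell by shell — for each n, count the (ℓ, m_ℓ) pairs that satisfy m_ℓ = -4:
n=5 → 1; n=6 → 2.
Orbitals: 1 + 2 = 3. With m_s fixed to -1/2 there is one state per orbital, so 3 states.

3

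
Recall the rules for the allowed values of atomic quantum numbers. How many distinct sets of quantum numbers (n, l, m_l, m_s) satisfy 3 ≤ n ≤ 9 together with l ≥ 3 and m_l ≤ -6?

20

Work shell by shell — for each n, count the (l, m_l) pairs that satisfy l ≥ 3 and m_l ≤ -6:
n=7 → 1; n=8 → 3; n=9 → 6.
Orbitals: 1 + 3 + 6 = 10. Including both spin states (m_s = ±1/2) gives 2 × 10 = 20 states.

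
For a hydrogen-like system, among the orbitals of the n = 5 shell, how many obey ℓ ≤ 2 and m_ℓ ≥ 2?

1

The (ℓ, m_ℓ) pairs meeting ℓ ≤ 2 and m_ℓ ≥ 2 give: ℓ=2 → 1.
Total orbitals: 1.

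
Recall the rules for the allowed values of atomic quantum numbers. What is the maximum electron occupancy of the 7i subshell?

A subshell with l = 6 has 2l+1 = 13 orbitals, each holding 2 electrons (spin ±1/2), so 13 × 2 = 26.

26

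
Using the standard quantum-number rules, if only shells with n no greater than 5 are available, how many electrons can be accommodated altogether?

Total orbitals = 1² + 2² + 3² + 4² + 5² = 55. Doubling for spin gives 110 electrons.

110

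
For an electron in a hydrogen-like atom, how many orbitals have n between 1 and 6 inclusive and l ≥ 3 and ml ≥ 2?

For each n in the range, tally the orbitals obeying l ≥ 3 and ml ≥ 2:
n=4 → 2; n=5 → 5; n=6 → 9.
Total orbitals: 2 + 5 + 9 = 16.

16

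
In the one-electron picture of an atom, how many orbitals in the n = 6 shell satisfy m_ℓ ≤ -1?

The (ℓ, m_ℓ) pairs meeting m_ℓ ≤ -1 give: ℓ=1 → 1; ℓ=2 → 2; ℓ=3 → 3; ℓ=4 → 4; ℓ=5 → 5.
Total orbitals: 1 + 2 + 3 + 4 + 5 = 15.

15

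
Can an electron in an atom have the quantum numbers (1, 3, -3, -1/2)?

Not allowed

The orbital quantum number must satisfy 0 ≤ l ≤ n−1. With n = 1 the allowed l values are 0, so l = 3 is out of range.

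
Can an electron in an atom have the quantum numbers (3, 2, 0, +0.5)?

Valid

n = 3 is a positive integer. ℓ = 2 satisfies 0 ≤ ℓ ≤ n−1 = 2. m_ℓ = 0 lies in the range −ℓ … +ℓ (here −2 … 2). m_s = +1/2 is one of ±1/2.
All four constraints are satisfied.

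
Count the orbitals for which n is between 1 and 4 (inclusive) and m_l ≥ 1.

Count contributing orbitals for each principal shell:
n=2 → 1; n=3 → 3; n=4 → 6.
Total orbitals: 1 + 3 + 6 = 10.

10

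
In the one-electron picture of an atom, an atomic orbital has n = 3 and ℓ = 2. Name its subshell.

ℓ = 2 corresponds to the letter 'd', so the subshell is 3d.

3d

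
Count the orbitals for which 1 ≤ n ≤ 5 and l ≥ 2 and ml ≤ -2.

Work shell by shell — for each n, count the (l, ml) pairs that satisfy l ≥ 2 and ml ≤ -2:
n=3 → 1; n=4 → 3; n=5 → 6.
Total orbitals: 1 + 3 + 6 = 10.

10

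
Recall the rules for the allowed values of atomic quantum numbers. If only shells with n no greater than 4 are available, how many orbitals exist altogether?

Total orbitals = 1² + 2² + 3² + 4² = 30.

30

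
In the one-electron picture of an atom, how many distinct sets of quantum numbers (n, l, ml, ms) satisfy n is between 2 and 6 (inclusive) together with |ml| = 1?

60

Per-shell orbital counts meeting the constraint:
n=2 → 2; n=3 → 4; n=4 → 6; n=5 → 8; n=6 → 10.
Orbitals: 2 + 4 + 6 + 8 + 10 = 30. Including both spin states (ms = ±1/2) gives 2 × 30 = 60 states.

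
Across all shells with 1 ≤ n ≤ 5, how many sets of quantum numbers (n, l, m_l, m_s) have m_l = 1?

Count contributing orbitals for each principal shell:
n=2 → 1; n=3 → 2; n=4 → 3; n=5 → 4.
Orbitals: 1 + 2 + 3 + 4 = 10. Including both spin states (m_s = ±1/2) gives 2 × 10 = 20 states.

20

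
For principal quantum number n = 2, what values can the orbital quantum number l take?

0, 1

l is an integer with 0 ≤ l ≤ n−1, so for n = 2: l = 0, 1.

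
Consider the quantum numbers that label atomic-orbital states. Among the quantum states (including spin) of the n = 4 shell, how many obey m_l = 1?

6

Go through l = 0, …, 3 (the values permitted for n = 4).
Contributions: l=1 → 1; l=2 → 1; l=3 → 1.
Orbitals: 1 + 1 + 1 = 3. Each orbital carries two spin states, so 3 × 2 = 6 states.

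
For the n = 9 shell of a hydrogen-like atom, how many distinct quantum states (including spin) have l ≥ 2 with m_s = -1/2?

77

Go through l = 0, …, 8 (the values permitted for n = 9).
The (l, m_l) pairs meeting l ≥ 2 give: l=2 → 5; l=3 → 7; l=4 → 9; l=5 → 11; l=6 → 13; l=7 → 15; l=8 → 17.
Orbitals: 5 + 7 + 9 + 11 + 13 + 15 + 17 = 77. With m_s fixed to a single value there is one state per orbital, giving 77 states.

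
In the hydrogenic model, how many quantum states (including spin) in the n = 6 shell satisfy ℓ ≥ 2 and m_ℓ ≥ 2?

20

With n = 6 the allowed ℓ are 0, 1, …, 5.
Per ℓ-value: ℓ=2 → 1; ℓ=3 → 2; ℓ=4 → 3; ℓ=5 → 4.
Orbitals: 1 + 2 + 3 + 4 = 10. Each orbital carries two spin states, so 10 × 2 = 20 states.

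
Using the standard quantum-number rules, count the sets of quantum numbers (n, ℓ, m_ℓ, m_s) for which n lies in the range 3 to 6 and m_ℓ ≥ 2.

40

Per-shell orbital counts meeting the constraint:
n=3 → 1; n=4 → 3; n=5 → 6; n=6 → 10.
Orbitals: 1 + 3 + 6 + 10 = 20. Including both spin states (m_s = ±1/2) gives 2 × 20 = 40 states.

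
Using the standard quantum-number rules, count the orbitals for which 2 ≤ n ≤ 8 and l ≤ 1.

Count contributing orbitals for each principal shell:
n=2 → 4; n=3 → 4; n=4 → 4; n=5 → 4; n=6 → 4; n=7 → 4; n=8 → 4.
Total orbitals: 4 + 4 + 4 + 4 + 4 + 4 + 4 = 28.

28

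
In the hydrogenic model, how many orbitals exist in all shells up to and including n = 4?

30

Total orbitals = 1² + 2² + 3² + 4² = 30.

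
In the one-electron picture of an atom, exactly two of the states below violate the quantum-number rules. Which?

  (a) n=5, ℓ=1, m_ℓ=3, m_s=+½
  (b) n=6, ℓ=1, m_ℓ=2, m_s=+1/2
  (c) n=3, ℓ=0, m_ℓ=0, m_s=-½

(a) has |m_ℓ| = 3 > ℓ = 1, violating −ℓ ≤ m_ℓ ≤ ℓ.
(b) has |m_ℓ| = 2 > ℓ = 1, violating −ℓ ≤ m_ℓ ≤ ℓ.
The remaining set (c) satisfies all four rules.

(a) and (b)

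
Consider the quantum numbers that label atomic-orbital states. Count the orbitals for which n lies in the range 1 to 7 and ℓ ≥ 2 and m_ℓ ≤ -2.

Per-shell orbital counts meeting the constraint:
n=3 → 1; n=4 → 3; n=5 → 6; n=6 → 10; n=7 → 15.
Total orbitals: 1 + 3 + 6 + 10 + 15 = 35.

35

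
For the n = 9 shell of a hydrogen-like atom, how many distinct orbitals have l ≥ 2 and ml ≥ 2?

28

Go through l = 0, …, 8 (the values permitted for n = 9).
Orbitals with l ≥ 2 and ml ≥ 2, by l: l=2 → 1; l=3 → 2; l=4 → 3; l=5 → 4; l=6 → 5; l=7 → 6; l=8 → 7.
Total orbitals: 1 + 2 + 3 + 4 + 5 + 6 + 7 = 28.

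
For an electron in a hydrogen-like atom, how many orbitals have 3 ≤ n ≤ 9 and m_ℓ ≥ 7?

For each n in the range, tally the orbitals obeying m_ℓ ≥ 7:
n=8 → 1; n=9 → 3.
Total orbitals: 1 + 3 = 4.

4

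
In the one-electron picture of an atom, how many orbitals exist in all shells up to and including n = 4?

30

Total orbitals = 1² + 2² + 3² + 4² = 30.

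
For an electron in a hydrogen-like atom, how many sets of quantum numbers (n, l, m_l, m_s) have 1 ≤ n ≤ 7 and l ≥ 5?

Go shell by shell, enumerating (l, m_l) with l ≥ 5:
n=6 → 11; n=7 → 24.
Orbitals: 11 + 24 = 35. Including both spin states (m_s = ±1/2) gives 2 × 35 = 70 states.

70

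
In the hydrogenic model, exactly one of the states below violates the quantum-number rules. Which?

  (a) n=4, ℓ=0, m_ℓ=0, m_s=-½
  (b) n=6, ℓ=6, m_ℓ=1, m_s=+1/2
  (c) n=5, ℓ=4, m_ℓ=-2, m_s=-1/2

(b)

(b) has ℓ = 6 ≥ n = 6, violating 0 ≤ ℓ ≤ n−1.
The remaining sets (a), (c) satisfy all four rules.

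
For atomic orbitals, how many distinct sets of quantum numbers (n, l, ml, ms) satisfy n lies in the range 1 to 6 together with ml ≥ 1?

Per-shell orbital counts meeting the constraint:
n=2 → 1; n=3 → 3; n=4 → 6; n=5 → 10; n=6 → 15.
Orbitals: 1 + 3 + 6 + 10 + 15 = 35. Including both spin states (ms = ±1/2) gives 2 × 35 = 70 states.

70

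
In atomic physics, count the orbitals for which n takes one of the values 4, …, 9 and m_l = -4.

Per-shell orbital counts meeting the constraint:
n=5 → 1; n=6 → 2; n=7 → 3; n=8 → 4; n=9 → 5.
Total orbitals: 1 + 2 + 3 + 4 + 5 = 15.

15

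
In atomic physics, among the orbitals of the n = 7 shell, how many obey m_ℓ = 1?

6

The n = 7 shell has ℓ = 0 through 6; check each.
Per ℓ-value: ℓ=1 → 1; ℓ=2 → 1; ℓ=3 → 1; ℓ=4 → 1; ℓ=5 → 1; ℓ=6 → 1.
Total orbitals: 1 + 1 + 1 + 1 + 1 + 1 = 6.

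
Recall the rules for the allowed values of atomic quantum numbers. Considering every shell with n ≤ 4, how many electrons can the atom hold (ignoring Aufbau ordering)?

Total orbitals = 1² + 2² + 3² + 4² = 30. Doubling for spin gives 60 electrons.

60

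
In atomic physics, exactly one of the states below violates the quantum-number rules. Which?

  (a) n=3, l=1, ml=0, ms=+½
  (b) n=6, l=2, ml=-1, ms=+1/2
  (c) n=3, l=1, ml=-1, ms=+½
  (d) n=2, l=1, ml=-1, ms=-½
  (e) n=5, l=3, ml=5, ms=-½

(e)

(e) has |ml| = 5 > l = 3, violating −l ≤ ml ≤ l.
The remaining sets (a), (b), (c), (d) satisfy all four rules.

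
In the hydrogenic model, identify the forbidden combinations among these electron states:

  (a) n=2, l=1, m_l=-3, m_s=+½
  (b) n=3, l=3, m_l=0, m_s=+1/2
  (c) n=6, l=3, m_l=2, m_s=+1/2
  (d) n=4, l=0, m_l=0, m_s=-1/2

(a) and (b)

(a) has |m_l| = 3 > l = 1, violating −l ≤ m_l ≤ l.
(b) has l = 3 ≥ n = 3, violating 0 ≤ l ≤ n−1.
The remaining sets (c), (d) satisfy all four rules.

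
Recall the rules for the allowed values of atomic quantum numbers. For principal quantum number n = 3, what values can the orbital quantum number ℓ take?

0, 1, 2

ℓ is an integer with 0 ≤ ℓ ≤ n−1, so for n = 3: ℓ = 0, 1, 2.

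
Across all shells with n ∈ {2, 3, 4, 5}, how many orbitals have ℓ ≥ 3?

23

Go shell by shell, enumerating (ℓ, m_ℓ) with ℓ ≥ 3:
n=4 → 7; n=5 → 16.
Total orbitals: 7 + 16 = 23.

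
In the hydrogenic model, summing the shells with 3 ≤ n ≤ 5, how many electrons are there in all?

100

Shell n has n² orbitals: 3²=9 + 4²=16 + 5²=25 = 50 orbitals.
Two spin states per orbital: 2 × 50 = 100 electrons.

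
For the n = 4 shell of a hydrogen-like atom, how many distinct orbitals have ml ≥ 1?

6

Contributions: l=1 → 1; l=2 → 2; l=3 → 3.
Total orbitals: 1 + 2 + 3 = 6.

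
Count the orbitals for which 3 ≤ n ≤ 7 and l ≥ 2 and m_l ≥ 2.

Go shell by shell, enumerating (l, m_l) with l ≥ 2 and m_l ≥ 2:
n=3 → 1; n=4 → 3; n=5 → 6; n=6 → 10; n=7 → 15.
Total orbitals: 1 + 3 + 6 + 10 + 15 = 35.

35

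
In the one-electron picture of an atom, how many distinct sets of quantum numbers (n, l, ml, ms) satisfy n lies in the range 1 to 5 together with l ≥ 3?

46

Work shell by shell — for each n, count the (l, ml) pairs that satisfy l ≥ 3:
n=4 → 7; n=5 → 16.
Orbitals: 7 + 16 = 23. Including both spin states (ms = ±1/2) gives 2 × 23 = 46 states.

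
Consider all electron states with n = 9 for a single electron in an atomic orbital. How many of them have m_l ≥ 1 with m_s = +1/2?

Contributions: l=1 → 1; l=2 → 2; l=3 → 3; l=4 → 4; l=5 → 5; l=6 → 6; l=7 → 7; l=8 → 8.
Orbitals: 1 + 2 + 3 + 4 + 5 + 6 + 7 + 8 = 36. With m_s fixed to a single value there is one state per orbital, giving 36 states.

36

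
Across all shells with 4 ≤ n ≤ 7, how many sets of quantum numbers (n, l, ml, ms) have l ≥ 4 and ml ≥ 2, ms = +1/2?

Count contributing orbitals for each principal shell:
n=5 → 3; n=6 → 7; n=7 → 12.
Orbitals: 3 + 7 + 12 = 22. With ms fixed to +1/2 there is one state per orbital, so 22 states.

22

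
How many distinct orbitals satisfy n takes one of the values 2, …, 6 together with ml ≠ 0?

Work shell by shell — for each n, count the (l, ml) pairs that satisfy ml ≠ 0:
n=2 → 2; n=3 → 6; n=4 → 12; n=5 → 20; n=6 → 30.
Total orbitals: 2 + 6 + 12 + 20 + 30 = 70.

70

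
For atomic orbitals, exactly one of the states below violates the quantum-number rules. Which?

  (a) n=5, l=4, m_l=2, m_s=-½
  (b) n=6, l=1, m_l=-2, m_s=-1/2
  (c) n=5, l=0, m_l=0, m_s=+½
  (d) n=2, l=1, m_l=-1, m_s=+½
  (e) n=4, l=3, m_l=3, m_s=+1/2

(b) has |m_l| = 2 > l = 1, violating −l ≤ m_l ≤ l.
The remaining sets (a), (c), (d), (e) satisfy all four rules.

(b)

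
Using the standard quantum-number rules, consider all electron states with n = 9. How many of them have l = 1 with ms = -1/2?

The n = 9 shell has l = 0 through 8; check each.
Orbitals with l = 1, by l: l=1 → 3.
Orbitals: 3. With ms fixed to a single value there is one state per orbital, giving 3 states.

3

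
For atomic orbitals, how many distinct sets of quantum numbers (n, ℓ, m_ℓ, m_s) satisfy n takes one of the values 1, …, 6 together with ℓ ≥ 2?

140

Treat each shell separately and count matching orbitals:
n=3 → 5; n=4 → 12; n=5 → 21; n=6 → 32.
Orbitals: 5 + 12 + 21 + 32 = 70. Including both spin states (m_s = ±1/2) gives 2 × 70 = 140 states.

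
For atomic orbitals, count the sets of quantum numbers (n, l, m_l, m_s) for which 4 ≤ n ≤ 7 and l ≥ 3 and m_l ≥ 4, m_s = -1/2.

Go shell by shell, enumerating (l, m_l) with l ≥ 3 and m_l ≥ 4:
n=5 → 1; n=6 → 3; n=7 → 6.
Orbitals: 1 + 3 + 6 = 10. With m_s fixed to -1/2 there is one state per orbital, so 10 states.

10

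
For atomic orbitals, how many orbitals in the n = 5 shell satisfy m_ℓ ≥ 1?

10

Contributions: ℓ=1 → 1; ℓ=2 → 2; ℓ=3 → 3; ℓ=4 → 4.
Total orbitals: 1 + 2 + 3 + 4 = 10.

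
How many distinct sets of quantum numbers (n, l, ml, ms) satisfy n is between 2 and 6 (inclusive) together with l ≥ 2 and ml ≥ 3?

20

Treat each shell separately and count matching orbitals:
n=4 → 1; n=5 → 3; n=6 → 6.
Orbitals: 1 + 3 + 6 = 10. Including both spin states (ms = ±1/2) gives 2 × 10 = 20 states.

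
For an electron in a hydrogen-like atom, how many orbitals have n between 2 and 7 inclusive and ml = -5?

Per-shell orbital counts meeting the constraint:
n=6 → 1; n=7 → 2.
Total orbitals: 1 + 2 = 3.

3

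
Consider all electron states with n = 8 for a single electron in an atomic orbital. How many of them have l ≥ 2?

120

Go through l = 0, …, 7 (the values permitted for n = 8).
Orbitals with l ≥ 2, by l: l=2 → 5; l=3 → 7; l=4 → 9; l=5 → 11; l=6 → 13; l=7 → 15.
Orbitals: 5 + 7 + 9 + 11 + 13 + 15 = 60. Each orbital carries two spin states, so 60 × 2 = 120 states.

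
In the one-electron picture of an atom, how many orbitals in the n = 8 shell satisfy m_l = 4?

4

For n = 8, l ranges over 0 … 7.
Per l-value: l=4 → 1; l=5 → 1; l=6 → 1; l=7 → 1.
Total orbitals: 1 + 1 + 1 + 1 = 4.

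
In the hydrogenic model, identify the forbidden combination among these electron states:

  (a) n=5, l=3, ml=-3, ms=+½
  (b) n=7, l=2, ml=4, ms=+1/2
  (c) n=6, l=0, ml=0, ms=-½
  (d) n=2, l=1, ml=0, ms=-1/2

(b)

(b) has |ml| = 4 > l = 2, violating −l ≤ ml ≤ l.
The remaining sets (a), (c), (d) satisfy all four rules.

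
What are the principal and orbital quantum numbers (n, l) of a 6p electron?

The leading integer gives n = 6; the letter 'p' means l = 1.

n = 6, l = 1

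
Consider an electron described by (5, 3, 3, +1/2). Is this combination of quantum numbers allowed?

n = 5 is a positive integer. l = 3 satisfies 0 ≤ l ≤ n−1 = 4. ml = 3 lies in the range −l … +l (here −3 … 3). ms = +1/2 is one of ±1/2.
All four constraints are satisfied.

Allowed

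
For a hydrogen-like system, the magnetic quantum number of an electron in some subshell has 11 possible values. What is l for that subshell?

ml ranges over 2l+1 integers, so 2l+1 = 11 ⇒ l = 5.

l = 5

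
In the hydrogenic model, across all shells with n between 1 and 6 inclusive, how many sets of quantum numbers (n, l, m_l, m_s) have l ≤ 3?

For each n in the range, tally the orbitals obeying l ≤ 3:
n=1 → 1; n=2 → 4; n=3 → 9; n=4 → 16; n=5 → 16; n=6 → 16.
Orbitals: 1 + 4 + 9 + 16 + 16 + 16 = 62. Including both spin states (m_s = ±1/2) gives 2 × 62 = 124 states.

124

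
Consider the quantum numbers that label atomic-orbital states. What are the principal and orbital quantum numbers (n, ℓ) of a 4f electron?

n = 4, ℓ = 3

The leading integer gives n = 4; the letter 'f' means ℓ = 3.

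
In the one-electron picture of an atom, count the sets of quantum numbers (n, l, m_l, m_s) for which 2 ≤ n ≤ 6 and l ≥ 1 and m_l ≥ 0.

100

Per-shell orbital counts meeting the constraint:
n=2 → 2; n=3 → 5; n=4 → 9; n=5 → 14; n=6 → 20.
Orbitals: 2 + 5 + 9 + 14 + 20 = 50. Including both spin states (m_s = ±1/2) gives 2 × 50 = 100 states.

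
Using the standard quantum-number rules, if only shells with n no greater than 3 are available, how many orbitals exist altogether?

14

Total orbitals = 1² + 2² + 3² = 14.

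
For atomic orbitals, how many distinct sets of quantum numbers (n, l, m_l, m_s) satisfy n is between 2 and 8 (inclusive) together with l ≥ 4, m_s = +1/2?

Count contributing orbitals for each principal shell:
n=5 → 9; n=6 → 20; n=7 → 33; n=8 → 48.
Orbitals: 9 + 20 + 33 + 48 = 110. With m_s fixed to +1/2 there is one state per orbital, so 110 states.

110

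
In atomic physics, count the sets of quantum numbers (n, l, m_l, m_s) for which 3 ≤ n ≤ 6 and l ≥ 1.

Work shell by shell — for each n, count the (l, m_l) pairs that satisfy l ≥ 1:
n=3 → 8; n=4 → 15; n=5 → 24; n=6 → 35.
Orbitals: 8 + 15 + 24 + 35 = 82. Including both spin states (m_s = ±1/2) gives 2 × 82 = 164 states.

164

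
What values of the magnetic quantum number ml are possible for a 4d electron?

The 4d subshell has l = 2, and ml takes every integer from −l to +l. With l = 2 that gives the 5 values -2, -1, 0, 1, 2.

-2, -1, 0, 1, 2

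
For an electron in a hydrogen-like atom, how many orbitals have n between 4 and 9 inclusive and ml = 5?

10

Work shell by shell — for each n, count the (l, ml) pairs that satisfy ml = 5:
n=6 → 1; n=7 → 2; n=8 → 3; n=9 → 4.
Total orbitals: 1 + 2 + 3 + 4 = 10.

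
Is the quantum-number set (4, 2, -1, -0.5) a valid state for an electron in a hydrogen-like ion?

n = 4 is a positive integer. l = 2 satisfies 0 ≤ l ≤ n−1 = 3. m_l = -1 lies in the range −l … +l (here −2 … 2). m_s = -1/2 is one of ±1/2.
All four constraints are satisfied.

Yes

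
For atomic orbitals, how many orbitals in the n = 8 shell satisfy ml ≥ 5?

6

Contributions: l=5 → 1; l=6 → 2; l=7 → 3.
Total orbitals: 1 + 2 + 3 = 6.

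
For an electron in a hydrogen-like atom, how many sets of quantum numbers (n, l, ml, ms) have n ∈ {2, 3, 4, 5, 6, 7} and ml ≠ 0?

Treat each shell separately and count matching orbitals:
n=2 → 2; n=3 → 6; n=4 → 12; n=5 → 20; n=6 → 30; n=7 → 42.
Orbitals: 2 + 6 + 12 + 20 + 30 + 42 = 112. Including both spin states (ms = ±1/2) gives 2 × 112 = 224 states.

224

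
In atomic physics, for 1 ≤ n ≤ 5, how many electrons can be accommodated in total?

110

Total orbitals = 1² + 2² + 3² + 4² + 5² = 55. Doubling for spin gives 110 electrons.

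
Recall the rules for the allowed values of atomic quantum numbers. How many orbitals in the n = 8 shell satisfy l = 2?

5

With n = 8 the allowed l are 0, 1, …, 7.
Contributions: l=2 → 5.
Total orbitals: 5.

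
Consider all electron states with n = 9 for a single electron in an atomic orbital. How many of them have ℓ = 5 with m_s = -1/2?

With n = 9 the allowed ℓ are 0, 1, …, 8.
Contributions: ℓ=5 → 11.
Orbitals: 11. With m_s fixed to a single value there is one state per orbital, giving 11 states.

11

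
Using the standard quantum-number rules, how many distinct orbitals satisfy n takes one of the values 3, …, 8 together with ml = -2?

Work shell by shell — for each n, count the (l, ml) pairs that satisfy ml = -2:
n=3 → 1; n=4 → 2; n=5 → 3; n=6 → 4; n=7 → 5; n=8 → 6.
Total orbitals: 1 + 2 + 3 + 4 + 5 + 6 = 21.

21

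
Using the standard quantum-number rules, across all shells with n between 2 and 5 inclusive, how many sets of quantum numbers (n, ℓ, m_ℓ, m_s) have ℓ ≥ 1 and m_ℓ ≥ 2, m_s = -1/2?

Per-shell orbital counts meeting the constraint:
n=3 → 1; n=4 → 3; n=5 → 6.
Orbitals: 1 + 3 + 6 = 10. With m_s fixed to -1/2 there is one state per orbital, so 10 states.

10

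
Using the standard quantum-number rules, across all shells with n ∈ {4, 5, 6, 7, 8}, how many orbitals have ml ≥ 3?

Work shell by shell — for each n, count the (l, ml) pairs that satisfy ml ≥ 3:
n=4 → 1; n=5 → 3; n=6 → 6; n=7 → 10; n=8 → 15.
Total orbitals: 1 + 3 + 6 + 10 + 15 = 35.

35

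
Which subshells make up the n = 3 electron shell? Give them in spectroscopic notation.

3s, 3p, 3d

For n = 3, l runs from 0 to 2. In spectroscopic notation l = 0,1,2,… ↔ s,p,d,f,g,h,i, so the subshells are 3s, 3p, 3d.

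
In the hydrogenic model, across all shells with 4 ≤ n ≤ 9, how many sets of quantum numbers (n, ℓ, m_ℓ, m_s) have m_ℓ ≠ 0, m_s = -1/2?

232

Go shell by shell, enumerating (ℓ, m_ℓ) with m_ℓ ≠ 0:
n=4 → 12; n=5 → 20; n=6 → 30; n=7 → 42; n=8 → 56; n=9 → 72.
Orbitals: 12 + 20 + 30 + 42 + 56 + 72 = 232. With m_s fixed to -1/2 there is one state per orbital, so 232 states.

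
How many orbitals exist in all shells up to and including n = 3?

14

Total orbitals = 1² + 2² + 3² = 14.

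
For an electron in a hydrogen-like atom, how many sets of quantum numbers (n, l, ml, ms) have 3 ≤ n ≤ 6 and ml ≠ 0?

Per-shell orbital counts meeting the constraint:
n=3 → 6; n=4 → 12; n=5 → 20; n=6 → 30.
Orbitals: 6 + 12 + 20 + 30 = 68. Including both spin states (ms = ±1/2) gives 2 × 68 = 136 states.

136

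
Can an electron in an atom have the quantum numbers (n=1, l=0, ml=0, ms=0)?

Invalid

The spin quantum number for an electron can only be ms = +1/2 or −1/2; ms = 0 is not one of those.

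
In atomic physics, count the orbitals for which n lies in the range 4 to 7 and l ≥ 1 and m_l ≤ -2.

Treat each shell separately and count matching orbitals:
n=4 → 3; n=5 → 6; n=6 → 10; n=7 → 15.
Total orbitals: 3 + 6 + 10 + 15 = 34.

34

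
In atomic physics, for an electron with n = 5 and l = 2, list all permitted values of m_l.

m_l takes every integer from −l to +l. With l = 2 that gives the 5 values -2, -1, 0, 1, 2.

-2, -1, 0, 1, 2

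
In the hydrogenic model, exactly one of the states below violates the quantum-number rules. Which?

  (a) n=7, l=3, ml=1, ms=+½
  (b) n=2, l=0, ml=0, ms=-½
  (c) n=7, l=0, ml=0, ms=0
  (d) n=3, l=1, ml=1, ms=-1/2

(c) has ms = 0, but an electron's spin must be ±1/2.
The remaining sets (a), (b), (d) satisfy all four rules.

(c)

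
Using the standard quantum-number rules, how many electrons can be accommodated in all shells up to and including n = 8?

Total orbitals = 1² + 2² + 3² + 4² + 5² + 6² + 7² + 8² = 204. Doubling for spin gives 408 electrons.

408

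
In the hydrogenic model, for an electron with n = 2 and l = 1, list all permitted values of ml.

ml takes every integer from −l to +l. With l = 1 that gives the 3 values -1, 0, 1.

-1, 0, 1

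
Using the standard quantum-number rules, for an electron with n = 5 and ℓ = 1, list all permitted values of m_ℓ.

m_ℓ takes every integer from −ℓ to +ℓ. With ℓ = 1 that gives the 3 values -1, 0, 1.

-1, 0, 1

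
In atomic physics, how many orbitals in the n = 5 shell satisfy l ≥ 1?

Orbitals with l ≥ 1, by l: l=1 → 3; l=2 → 5; l=3 → 7; l=4 → 9.
Total orbitals: 3 + 5 + 7 + 9 = 24.

24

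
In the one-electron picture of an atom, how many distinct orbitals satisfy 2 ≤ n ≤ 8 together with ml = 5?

For each n in the range, tally the orbitals obeying ml = 5:
n=6 → 1; n=7 → 2; n=8 → 3.
Total orbitals: 1 + 2 + 3 = 6.

6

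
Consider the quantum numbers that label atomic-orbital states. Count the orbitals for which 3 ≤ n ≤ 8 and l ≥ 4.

For each n in the range, tally the orbitals obeying l ≥ 4:
n=5 → 9; n=6 → 20; n=7 → 33; n=8 → 48.
Total orbitals: 9 + 20 + 33 + 48 = 110.

110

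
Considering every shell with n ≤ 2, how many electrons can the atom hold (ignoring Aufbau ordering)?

10

Total orbitals = 1² + 2² = 5. Doubling for spin gives 10 electrons.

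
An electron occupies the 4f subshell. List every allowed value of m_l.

The 4f subshell has l = 3, and m_l takes every integer from −l to +l. With l = 3 that gives the 7 values -3, -2, -1, 0, 1, 2, 3.

-3, -2, -1, 0, 1, 2, 3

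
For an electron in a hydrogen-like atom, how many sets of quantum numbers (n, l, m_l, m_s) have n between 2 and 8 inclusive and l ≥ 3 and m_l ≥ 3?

For each n in the range, tally the orbitals obeying l ≥ 3 and m_l ≥ 3:
n=4 → 1; n=5 → 3; n=6 → 6; n=7 → 10; n=8 → 15.
Orbitals: 1 + 3 + 6 + 10 + 15 = 35. Including both spin states (m_s = ±1/2) gives 2 × 35 = 70 states.

70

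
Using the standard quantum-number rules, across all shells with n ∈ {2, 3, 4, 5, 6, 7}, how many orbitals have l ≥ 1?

133

Work shell by shell — for each n, count the (l, m_l) pairs that satisfy l ≥ 1:
n=2 → 3; n=3 → 8; n=4 → 15; n=5 → 24; n=6 → 35; n=7 → 48.
Total orbitals: 3 + 8 + 15 + 24 + 35 + 48 = 133.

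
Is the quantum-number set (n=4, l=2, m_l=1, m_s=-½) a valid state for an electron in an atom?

n = 4 is a positive integer. l = 2 satisfies 0 ≤ l ≤ n−1 = 3. m_l = 1 lies in the range −l … +l (here −2 … 2). m_s = -1/2 is one of ±1/2.
All four constraints are satisfied.

Valid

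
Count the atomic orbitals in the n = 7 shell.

49

The n = 7 shell contains n² = 7² = 49 orbitals.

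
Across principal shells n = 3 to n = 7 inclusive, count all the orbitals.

135

Shell n has n² orbitals: 3²=9 + 4²=16 + 5²=25 + 6²=36 + 7²=49 = 135 orbitals.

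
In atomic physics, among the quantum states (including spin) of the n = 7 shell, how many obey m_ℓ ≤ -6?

Go through ℓ = 0, …, 6 (the values permitted for n = 7).
Per ℓ-value: ℓ=6 → 1.
Orbitals: 1. Each orbital carries two spin states, so 1 × 2 = 2 states.

2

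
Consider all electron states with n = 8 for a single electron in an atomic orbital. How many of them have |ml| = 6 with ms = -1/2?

4

Orbitals with |ml| = 6, by l: l=6 → 2; l=7 → 2.
Orbitals: 2 + 2 = 4. With ms fixed to a single value there is one state per orbital, giving 4 states.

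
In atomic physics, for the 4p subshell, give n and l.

The leading integer gives n = 4; the letter 'p' means l = 1.

n = 4, l = 1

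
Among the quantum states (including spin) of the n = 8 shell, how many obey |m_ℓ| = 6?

For n = 8, ℓ ranges over 0 … 7.
The (ℓ, m_ℓ) pairs meeting |m_ℓ| = 6 give: ℓ=6 → 2; ℓ=7 → 2.
Orbitals: 2 + 2 = 4. Each orbital carries two spin states, so 4 × 2 = 8 states.

8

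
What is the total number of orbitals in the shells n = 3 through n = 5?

Shell n has n² orbitals: 3²=9 + 4²=16 + 5²=25 = 50 orbitals.

50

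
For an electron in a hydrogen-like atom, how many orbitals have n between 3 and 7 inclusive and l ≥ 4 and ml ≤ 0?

34

Count contributing orbitals for each principal shell:
n=5 → 5; n=6 → 11; n=7 → 18.
Total orbitals: 5 + 11 + 18 = 34.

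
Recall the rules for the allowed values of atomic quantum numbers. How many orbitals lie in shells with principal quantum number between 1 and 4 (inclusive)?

Shell n has n² orbitals: 1²=1 + 2²=4 + 3²=9 + 4²=16 = 30 orbitals.

30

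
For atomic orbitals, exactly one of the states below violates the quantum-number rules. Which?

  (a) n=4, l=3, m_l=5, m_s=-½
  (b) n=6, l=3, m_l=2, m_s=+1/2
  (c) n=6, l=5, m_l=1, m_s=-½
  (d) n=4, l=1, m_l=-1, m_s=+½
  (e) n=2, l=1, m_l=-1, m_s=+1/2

(a)

(a) has |m_l| = 5 > l = 3, violating −l ≤ m_l ≤ l.
The remaining sets (b), (c), (d), (e) satisfy all four rules.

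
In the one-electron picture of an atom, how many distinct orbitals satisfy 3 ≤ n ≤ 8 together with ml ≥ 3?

Count contributing orbitals for each principal shell:
n=4 → 1; n=5 → 3; n=6 → 6; n=7 → 10; n=8 → 15.
Total orbitals: 1 + 3 + 6 + 10 + 15 = 35.

35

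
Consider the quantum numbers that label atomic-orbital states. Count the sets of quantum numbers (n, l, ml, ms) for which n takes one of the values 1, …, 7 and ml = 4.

12

Count contributing orbitals for each principal shell:
n=5 → 1; n=6 → 2; n=7 → 3.
Orbitals: 1 + 2 + 3 = 6. Including both spin states (ms = ±1/2) gives 2 × 6 = 12 states.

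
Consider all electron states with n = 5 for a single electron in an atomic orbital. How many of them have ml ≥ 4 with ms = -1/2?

1

Per l-value: l=4 → 1.
Orbitals: 1. With ms fixed to a single value there is one state per orbital, giving 1 state.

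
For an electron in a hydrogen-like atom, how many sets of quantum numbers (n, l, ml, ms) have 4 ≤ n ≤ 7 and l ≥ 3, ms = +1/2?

90

Work shell by shell — for each n, count the (l, ml) pairs that satisfy l ≥ 3:
n=4 → 7; n=5 → 16; n=6 → 27; n=7 → 40.
Orbitals: 7 + 16 + 27 + 40 = 90. With ms fixed to +1/2 there is one state per orbital, so 90 states.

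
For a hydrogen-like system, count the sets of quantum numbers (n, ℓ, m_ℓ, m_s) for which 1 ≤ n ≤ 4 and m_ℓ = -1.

Per-shell orbital counts meeting the constraint:
n=2 → 1; n=3 → 2; n=4 → 3.
Orbitals: 1 + 2 + 3 = 6. Including both spin states (m_s = ±1/2) gives 2 × 6 = 12 states.

12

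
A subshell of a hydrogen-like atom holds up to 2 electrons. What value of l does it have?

l = 0 (s)

2(2l+1) = 2 ⇒ 2l+1 = 1 ⇒ l = 0.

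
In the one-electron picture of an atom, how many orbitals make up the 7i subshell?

A subshell has 2ℓ+1 orbitals; with ℓ = 6, that's 13.

13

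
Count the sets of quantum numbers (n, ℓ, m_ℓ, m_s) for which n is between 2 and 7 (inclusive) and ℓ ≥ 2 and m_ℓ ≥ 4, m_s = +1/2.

For each n in the range, tally the orbitals obeying ℓ ≥ 2 and m_ℓ ≥ 4:
n=5 → 1; n=6 → 3; n=7 → 6.
Orbitals: 1 + 3 + 6 = 10. With m_s fixed to +1/2 there is one state per orbital, so 10 states.

10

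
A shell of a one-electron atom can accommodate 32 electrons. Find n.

2n² = 32 ⇒ n² = 16 ⇒ n = 4.

n = 4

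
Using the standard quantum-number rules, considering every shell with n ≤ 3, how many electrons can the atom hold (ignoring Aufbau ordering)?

Total orbitals = 1² + 2² + 3² = 14. Doubling for spin gives 28 electrons.

28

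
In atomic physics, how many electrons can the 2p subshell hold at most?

6

A subshell with ℓ = 1 has 2ℓ+1 = 3 orbitals, each holding 2 electrons (spin ±1/2), so 3 × 2 = 6.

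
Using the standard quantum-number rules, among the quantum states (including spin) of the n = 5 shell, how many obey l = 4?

For n = 5, l ranges over 0 … 4.
Orbitals with l = 4, by l: l=4 → 9.
Orbitals: 9. Each orbital carries two spin states, so 9 × 2 = 18 states.

18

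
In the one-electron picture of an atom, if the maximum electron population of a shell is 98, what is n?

2n² = 98 ⇒ n² = 49 ⇒ n = 7.

n = 7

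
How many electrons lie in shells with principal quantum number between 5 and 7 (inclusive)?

Shell n has n² orbitals: 5²=25 + 6²=36 + 7²=49 = 110 orbitals.
Two spin states per orbital: 2 × 110 = 220 electrons.

220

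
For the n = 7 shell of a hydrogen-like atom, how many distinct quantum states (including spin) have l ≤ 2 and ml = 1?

4

Contributions: l=1 → 1; l=2 → 1.
Orbitals: 1 + 1 = 2. Each orbital carries two spin states, so 2 × 2 = 4 states.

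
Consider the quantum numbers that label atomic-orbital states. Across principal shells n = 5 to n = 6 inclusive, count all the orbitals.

61

Shell n has n² orbitals: 5²=25 + 6²=36 = 61 orbitals.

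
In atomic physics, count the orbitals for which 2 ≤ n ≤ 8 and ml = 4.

10

For each n in the range, tally the orbitals obeying ml = 4:
n=5 → 1; n=6 → 2; n=7 → 3; n=8 → 4.
Total orbitals: 1 + 2 + 3 + 4 = 10.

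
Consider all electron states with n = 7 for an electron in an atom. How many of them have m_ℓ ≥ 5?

6

For n = 7, ℓ ranges over 0 … 6.
Contributions: ℓ=5 → 1; ℓ=6 → 2.
Orbitals: 1 + 2 = 3. Each orbital carries two spin states, so 3 × 2 = 6 states.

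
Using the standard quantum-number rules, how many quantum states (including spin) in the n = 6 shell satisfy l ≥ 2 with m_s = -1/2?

32

With n = 6 the allowed l are 0, 1, …, 5.
Per l-value: l=2 → 5; l=3 → 7; l=4 → 9; l=5 → 11.
Orbitals: 5 + 7 + 9 + 11 = 32. With m_s fixed to a single value there is one state per orbital, giving 32 states.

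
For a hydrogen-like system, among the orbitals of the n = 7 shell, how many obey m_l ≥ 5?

Per l-value: l=5 → 1; l=6 → 2.
Total orbitals: 1 + 2 = 3.

3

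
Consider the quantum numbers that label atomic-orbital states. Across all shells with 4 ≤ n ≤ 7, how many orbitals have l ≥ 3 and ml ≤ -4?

10

For each n in the range, tally the orbitals obeying l ≥ 3 and ml ≤ -4:
n=5 → 1; n=6 → 3; n=7 → 6.
Total orbitals: 1 + 3 + 6 = 10.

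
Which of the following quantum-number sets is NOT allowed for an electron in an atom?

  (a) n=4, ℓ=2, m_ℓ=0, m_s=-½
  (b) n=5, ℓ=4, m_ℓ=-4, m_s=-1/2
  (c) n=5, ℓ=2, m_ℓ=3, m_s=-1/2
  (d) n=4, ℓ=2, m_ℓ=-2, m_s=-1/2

(c)

(c) has |m_ℓ| = 3 > ℓ = 2, violating −ℓ ≤ m_ℓ ≤ ℓ.
The remaining sets (a), (b), (d) satisfy all four rules.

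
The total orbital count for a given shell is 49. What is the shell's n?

n = 7

n² = 49 ⇒ n = 7.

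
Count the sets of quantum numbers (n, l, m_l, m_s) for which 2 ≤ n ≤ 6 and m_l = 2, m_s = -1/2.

For each n in the range, tally the orbitals obeying m_l = 2:
n=3 → 1; n=4 → 2; n=5 → 3; n=6 → 4.
Orbitals: 1 + 2 + 3 + 4 = 10. With m_s fixed to -1/2 there is one state per orbital, so 10 states.

10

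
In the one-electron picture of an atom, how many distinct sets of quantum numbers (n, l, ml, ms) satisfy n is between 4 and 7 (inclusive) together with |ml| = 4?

Per-shell orbital counts meeting the constraint:
n=5 → 2; n=6 → 4; n=7 → 6.
Orbitals: 2 + 4 + 6 = 12. Including both spin states (ms = ±1/2) gives 2 × 12 = 24 states.

24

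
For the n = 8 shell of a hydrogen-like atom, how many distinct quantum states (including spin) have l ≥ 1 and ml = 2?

Go through l = 0, …, 7 (the values permitted for n = 8).
Orbitals with l ≥ 1 and ml = 2, by l: l=2 → 1; l=3 → 1; l=4 → 1; l=5 → 1; l=6 → 1; l=7 → 1.
Orbitals: 1 + 1 + 1 + 1 + 1 + 1 = 6. Each orbital carries two spin states, so 6 × 2 = 12 states.

12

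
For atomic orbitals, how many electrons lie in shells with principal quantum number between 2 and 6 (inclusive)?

180

Shell n has n² orbitals: 2²=4 + 3²=9 + 4²=16 + 5²=25 + 6²=36 = 90 orbitals.
Two spin states per orbital: 2 × 90 = 180 electrons.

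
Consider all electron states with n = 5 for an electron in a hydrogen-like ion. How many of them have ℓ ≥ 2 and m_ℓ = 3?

4

The n = 5 shell has ℓ = 0 through 4; check each.
Orbitals with ℓ ≥ 2 and m_ℓ = 3, by ℓ: ℓ=3 → 1; ℓ=4 → 1.
Orbitals: 1 + 1 = 2. Each orbital carries two spin states, so 2 × 2 = 4 states.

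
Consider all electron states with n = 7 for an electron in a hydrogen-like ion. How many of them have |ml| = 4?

12

With n = 7 the allowed l are 0, 1, …, 6.
Contributions: l=4 → 2; l=5 → 2; l=6 → 2.
Orbitals: 2 + 2 + 2 = 6. Each orbital carries two spin states, so 6 × 2 = 12 states.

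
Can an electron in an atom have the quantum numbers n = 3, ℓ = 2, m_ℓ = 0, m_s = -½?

Allowed

n = 3 is a positive integer. ℓ = 2 satisfies 0 ≤ ℓ ≤ n−1 = 2. m_ℓ = 0 lies in the range −ℓ … +ℓ (here −2 … 2). m_s = -1/2 is one of ±1/2.
All four constraints are satisfied.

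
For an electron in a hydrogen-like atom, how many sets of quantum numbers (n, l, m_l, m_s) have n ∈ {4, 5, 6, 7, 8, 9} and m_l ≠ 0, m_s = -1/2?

Treat each shell separately and count matching orbitals:
n=4 → 12; n=5 → 20; n=6 → 30; n=7 → 42; n=8 → 56; n=9 → 72.
Orbitals: 12 + 20 + 30 + 42 + 56 + 72 = 232. With m_s fixed to -1/2 there is one state per orbital, so 232 states.

232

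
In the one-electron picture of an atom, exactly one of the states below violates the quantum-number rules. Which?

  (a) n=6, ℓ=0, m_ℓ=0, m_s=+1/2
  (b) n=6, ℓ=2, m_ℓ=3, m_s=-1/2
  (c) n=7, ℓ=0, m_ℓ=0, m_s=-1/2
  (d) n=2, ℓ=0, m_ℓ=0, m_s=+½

(b) has |m_ℓ| = 3 > ℓ = 2, violating −ℓ ≤ m_ℓ ≤ ℓ.
The remaining sets (a), (c), (d) satisfy all four rules.

(b)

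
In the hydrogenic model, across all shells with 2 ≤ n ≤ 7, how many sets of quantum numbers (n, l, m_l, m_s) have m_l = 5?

Count contributing orbitals for each principal shell:
n=6 → 1; n=7 → 2.
Orbitals: 1 + 2 = 3. Including both spin states (m_s = ±1/2) gives 2 × 3 = 6 states.

6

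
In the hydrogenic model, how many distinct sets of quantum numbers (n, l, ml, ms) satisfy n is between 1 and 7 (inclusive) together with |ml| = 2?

For each n in the range, tally the orbitals obeying |ml| = 2:
n=3 → 2; n=4 → 4; n=5 → 6; n=6 → 8; n=7 → 10.
Orbitals: 2 + 4 + 6 + 8 + 10 = 30. Including both spin states (ms = ±1/2) gives 2 × 30 = 60 states.

60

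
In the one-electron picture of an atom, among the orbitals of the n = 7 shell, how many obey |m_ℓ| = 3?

8

For n = 7, ℓ ranges over 0 … 6.
Contributions: ℓ=3 → 2; ℓ=4 → 2; ℓ=5 → 2; ℓ=6 → 2.
Total orbitals: 2 + 2 + 2 + 2 = 8.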